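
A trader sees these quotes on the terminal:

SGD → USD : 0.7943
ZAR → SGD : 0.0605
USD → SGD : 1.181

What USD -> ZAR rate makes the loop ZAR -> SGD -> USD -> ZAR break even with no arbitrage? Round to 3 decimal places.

Known legs of the cycle: 0.0605 × 0.7943 = 0.04805515
For no arbitrage the full-cycle product must be 1, so the missing rate is 1 / 0.04805515 ≈ 20.80942.

20.809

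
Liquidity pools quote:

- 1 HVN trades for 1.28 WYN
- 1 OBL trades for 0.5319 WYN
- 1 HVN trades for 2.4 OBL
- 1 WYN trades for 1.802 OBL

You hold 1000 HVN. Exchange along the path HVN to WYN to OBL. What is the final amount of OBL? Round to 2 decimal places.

1000 HVN × 1.28 = 1280 WYN
1280 WYN × 1.802 = 2306.56 OBL

2306.56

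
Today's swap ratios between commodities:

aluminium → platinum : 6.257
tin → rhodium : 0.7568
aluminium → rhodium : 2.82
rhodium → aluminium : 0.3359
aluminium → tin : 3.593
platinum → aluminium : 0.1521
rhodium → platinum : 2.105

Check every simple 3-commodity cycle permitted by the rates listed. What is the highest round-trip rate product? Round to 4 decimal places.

0.9134

aluminium→tin→rhodium→aluminium: 3.593 × 0.7568 × 0.3359 = 0.91337
aluminium→rhodium→platinum→aluminium: 2.82 × 2.105 × 0.1521 = 0.90288
Maximum is aluminium→tin→rhodium→aluminium at 0.9134; no arbitrage — every cycle loses value.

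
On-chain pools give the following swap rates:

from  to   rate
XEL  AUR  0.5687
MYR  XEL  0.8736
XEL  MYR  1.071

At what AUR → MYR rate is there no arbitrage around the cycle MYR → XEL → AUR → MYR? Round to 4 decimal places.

Known legs of the cycle: 0.8736 × 0.5687 = 0.49681632
For no arbitrage the full-cycle product must be 1, so the missing rate is 1 / 0.49681632 ≈ 2.012816.

2.0128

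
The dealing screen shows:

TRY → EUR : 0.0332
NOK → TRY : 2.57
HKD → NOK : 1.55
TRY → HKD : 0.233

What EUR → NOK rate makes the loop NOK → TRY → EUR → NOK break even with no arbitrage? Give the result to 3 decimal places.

Known legs of the cycle: 2.57 × 0.0332 = 0.085324
For no arbitrage the full-cycle product must be 1, so the missing rate is 1 / 0.085324 ≈ 11.72003.

11.720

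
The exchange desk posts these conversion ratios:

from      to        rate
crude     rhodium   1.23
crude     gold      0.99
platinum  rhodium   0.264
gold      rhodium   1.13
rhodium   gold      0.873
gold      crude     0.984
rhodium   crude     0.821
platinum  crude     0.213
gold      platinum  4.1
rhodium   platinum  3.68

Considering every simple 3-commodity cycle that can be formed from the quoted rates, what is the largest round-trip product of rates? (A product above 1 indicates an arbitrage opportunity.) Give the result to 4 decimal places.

1.0566

gold→crude→rhodium→gold: 0.984 × 1.23 × 0.873 = 1.05661
rhodium→platinum→crude→rhodium: 3.68 × 0.213 × 1.23 = 0.96412
gold→platinum→rhodium→gold: 4.1 × 0.264 × 0.873 = 0.94494
gold→rhodium→crude→gold: 1.13 × 0.821 × 0.99 = 0.91845
gold→platinum→crude→gold: 4.1 × 0.213 × 0.99 = 0.86457
Maximum is gold→crude→rhodium→gold at 1.0566; arbitrage exists.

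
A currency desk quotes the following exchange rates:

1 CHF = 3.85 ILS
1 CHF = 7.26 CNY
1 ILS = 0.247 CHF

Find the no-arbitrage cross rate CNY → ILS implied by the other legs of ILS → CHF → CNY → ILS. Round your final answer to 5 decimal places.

0.55766

Known legs of the cycle: 0.247 × 7.26 = 1.79322
For no arbitrage the full-cycle product must be 1, so the missing rate is 1 / 1.79322 ≈ 0.5576561.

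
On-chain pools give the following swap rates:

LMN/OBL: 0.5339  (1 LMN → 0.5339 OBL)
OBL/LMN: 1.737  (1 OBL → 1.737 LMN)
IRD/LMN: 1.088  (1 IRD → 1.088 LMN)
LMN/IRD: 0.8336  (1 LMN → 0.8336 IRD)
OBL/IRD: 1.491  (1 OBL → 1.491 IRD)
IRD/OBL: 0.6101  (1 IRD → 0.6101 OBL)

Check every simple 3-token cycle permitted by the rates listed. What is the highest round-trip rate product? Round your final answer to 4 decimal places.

0.8834

IRD→OBL→LMN→IRD: 0.6101 × 1.737 × 0.8336 = 0.88340
IRD→LMN→OBL→IRD: 1.088 × 0.5339 × 1.491 = 0.86610
Maximum is IRD→OBL→LMN→IRD at 0.8834; no arbitrage — every cycle loses value.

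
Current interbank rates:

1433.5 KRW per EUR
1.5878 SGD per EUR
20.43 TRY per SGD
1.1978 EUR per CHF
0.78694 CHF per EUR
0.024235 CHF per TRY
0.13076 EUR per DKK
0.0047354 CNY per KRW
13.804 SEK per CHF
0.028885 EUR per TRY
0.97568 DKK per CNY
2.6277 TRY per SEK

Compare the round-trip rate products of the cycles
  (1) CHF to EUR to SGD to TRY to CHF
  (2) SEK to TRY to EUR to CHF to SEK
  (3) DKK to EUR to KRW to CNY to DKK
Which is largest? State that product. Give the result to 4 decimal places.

0.9417

(1) 1.1978 × 1.5878 × 20.43 × 0.024235 = 0.94165
(2) 2.6277 × 0.028885 × 0.78694 × 13.804 = 0.82451
(3) 0.13076 × 1433.5 × 0.0047354 × 0.97568 = 0.86604
Highest is cycle (1) at 0.9417 (≤1, no arbitrage).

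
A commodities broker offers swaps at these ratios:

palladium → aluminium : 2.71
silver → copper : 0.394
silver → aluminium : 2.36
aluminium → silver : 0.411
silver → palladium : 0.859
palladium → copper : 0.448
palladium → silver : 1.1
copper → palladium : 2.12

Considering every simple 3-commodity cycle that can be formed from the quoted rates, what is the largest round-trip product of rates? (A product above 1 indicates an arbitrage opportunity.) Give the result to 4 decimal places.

0.9568

aluminium→silver→palladium→aluminium: 0.411 × 0.859 × 2.71 = 0.95676
copper→palladium→silver→copper: 2.12 × 1.1 × 0.394 = 0.91881
Maximum is aluminium→silver→palladium→aluminium at 0.9568; no arbitrage — every cycle loses value.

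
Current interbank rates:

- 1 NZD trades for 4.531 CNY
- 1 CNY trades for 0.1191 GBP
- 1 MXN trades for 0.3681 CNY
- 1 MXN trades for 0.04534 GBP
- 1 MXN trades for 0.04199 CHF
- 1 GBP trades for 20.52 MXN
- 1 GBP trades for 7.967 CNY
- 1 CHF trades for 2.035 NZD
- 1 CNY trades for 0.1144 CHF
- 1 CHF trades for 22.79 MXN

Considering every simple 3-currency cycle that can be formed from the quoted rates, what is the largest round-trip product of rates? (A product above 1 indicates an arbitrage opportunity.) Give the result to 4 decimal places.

1.0548

CHF→NZD→CNY→CHF: 2.035 × 4.531 × 0.1144 = 1.05483
CHF→MXN→CNY→CHF: 22.79 × 0.3681 × 0.1144 = 0.95970
GBP→MXN→CNY→GBP: 20.52 × 0.3681 × 0.1191 = 0.89961
Maximum is CHF→NZD→CNY→CHF at 1.0548; arbitrage exists.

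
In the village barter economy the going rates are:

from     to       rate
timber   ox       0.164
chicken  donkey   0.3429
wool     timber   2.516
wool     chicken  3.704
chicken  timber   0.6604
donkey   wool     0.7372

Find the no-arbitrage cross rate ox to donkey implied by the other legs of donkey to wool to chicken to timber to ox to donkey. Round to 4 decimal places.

3.3814

Known legs of the cycle: 0.7372 × 3.704 × 0.6604 × 0.164 = 0.29573805833728
For no arbitrage the full-cycle product must be 1, so the missing rate is 1 / 0.29573805833728 ≈ 3.381371.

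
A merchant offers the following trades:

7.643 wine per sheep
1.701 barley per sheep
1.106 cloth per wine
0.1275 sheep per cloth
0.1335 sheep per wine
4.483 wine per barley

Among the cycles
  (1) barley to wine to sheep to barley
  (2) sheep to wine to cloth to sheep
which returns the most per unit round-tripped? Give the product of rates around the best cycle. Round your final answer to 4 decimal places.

1.0778

(1) 4.483 × 0.1335 × 1.701 = 1.01802
(2) 7.643 × 1.106 × 0.1275 = 1.07778
Highest is cycle (2) at 1.0778 (>1, arbitrage).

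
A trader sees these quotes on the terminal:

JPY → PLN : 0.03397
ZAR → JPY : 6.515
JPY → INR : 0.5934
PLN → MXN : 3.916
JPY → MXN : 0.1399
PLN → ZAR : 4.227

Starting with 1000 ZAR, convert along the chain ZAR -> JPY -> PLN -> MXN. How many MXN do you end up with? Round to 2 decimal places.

1000 ZAR × 6.515 = 6515 JPY
6515 JPY × 0.03397 = 221.31455 PLN
221.31455 PLN × 3.916 = 866.6677778 MXN

866.67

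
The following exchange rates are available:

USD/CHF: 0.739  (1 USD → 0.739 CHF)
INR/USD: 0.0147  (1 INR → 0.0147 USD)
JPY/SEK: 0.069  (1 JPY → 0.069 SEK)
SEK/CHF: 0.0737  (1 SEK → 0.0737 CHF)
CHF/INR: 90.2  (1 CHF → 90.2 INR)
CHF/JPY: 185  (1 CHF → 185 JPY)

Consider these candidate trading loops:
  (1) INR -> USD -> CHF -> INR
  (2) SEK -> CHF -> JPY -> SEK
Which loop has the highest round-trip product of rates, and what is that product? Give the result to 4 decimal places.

0.9799

(1) 0.0147 × 0.739 × 90.2 = 0.97987
(2) 0.0737 × 185 × 0.069 = 0.94078
Highest is cycle (1) at 0.9799 (≤1, no arbitrage).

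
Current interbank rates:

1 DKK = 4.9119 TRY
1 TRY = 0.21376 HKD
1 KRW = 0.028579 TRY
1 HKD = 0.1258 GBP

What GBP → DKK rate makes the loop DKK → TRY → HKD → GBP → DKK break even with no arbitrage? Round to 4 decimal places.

7.5708

Known legs of the cycle: 4.9119 × 0.21376 × 0.1258 = 0.1320859421952
For no arbitrage the full-cycle product must be 1, so the missing rate is 1 / 0.1320859421952 ≈ 7.570828.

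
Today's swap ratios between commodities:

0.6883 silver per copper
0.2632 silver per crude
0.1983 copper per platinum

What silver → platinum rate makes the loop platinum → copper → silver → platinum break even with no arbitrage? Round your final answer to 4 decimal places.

Known legs of the cycle: 0.1983 × 0.6883 = 0.13648989
For no arbitrage the full-cycle product must be 1, so the missing rate is 1 / 0.13648989 ≈ 7.326550.

7.3265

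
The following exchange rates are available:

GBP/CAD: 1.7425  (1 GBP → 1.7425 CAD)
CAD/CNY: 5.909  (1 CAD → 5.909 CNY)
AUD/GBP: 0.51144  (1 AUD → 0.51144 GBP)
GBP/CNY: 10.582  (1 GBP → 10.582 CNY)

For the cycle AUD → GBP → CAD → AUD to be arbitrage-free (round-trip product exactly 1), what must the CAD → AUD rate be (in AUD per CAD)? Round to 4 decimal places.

Known legs of the cycle: 0.51144 × 1.7425 = 0.8911842
For no arbitrage the full-cycle product must be 1, so the missing rate is 1 / 0.8911842 ≈ 1.122102.

1.1221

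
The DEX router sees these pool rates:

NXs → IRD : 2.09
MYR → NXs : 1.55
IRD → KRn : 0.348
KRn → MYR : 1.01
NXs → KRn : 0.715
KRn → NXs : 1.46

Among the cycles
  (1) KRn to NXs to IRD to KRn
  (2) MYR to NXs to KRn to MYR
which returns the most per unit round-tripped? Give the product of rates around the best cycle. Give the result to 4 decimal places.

1.1193

(1) 1.46 × 2.09 × 0.348 = 1.06189
(2) 1.55 × 0.715 × 1.01 = 1.11933
Highest is cycle (2) at 1.1193 (>1, arbitrage).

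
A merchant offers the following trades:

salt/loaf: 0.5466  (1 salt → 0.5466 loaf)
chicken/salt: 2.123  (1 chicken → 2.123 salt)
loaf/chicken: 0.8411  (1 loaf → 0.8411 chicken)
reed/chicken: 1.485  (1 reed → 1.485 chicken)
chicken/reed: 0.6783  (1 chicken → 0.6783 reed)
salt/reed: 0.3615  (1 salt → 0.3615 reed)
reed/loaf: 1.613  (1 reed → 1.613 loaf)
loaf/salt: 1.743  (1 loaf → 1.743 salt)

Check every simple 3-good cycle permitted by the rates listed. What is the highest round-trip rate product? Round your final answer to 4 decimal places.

1.1397

chicken→salt→reed→chicken: 2.123 × 0.3615 × 1.485 = 1.13968
salt→reed→loaf→salt: 0.3615 × 1.613 × 1.743 = 1.01634
chicken→salt→loaf→chicken: 2.123 × 0.5466 × 0.8411 = 0.97604
chicken→reed→loaf→chicken: 0.6783 × 1.613 × 0.8411 = 0.92025
Maximum is chicken→salt→reed→chicken at 1.1397; arbitrage exists.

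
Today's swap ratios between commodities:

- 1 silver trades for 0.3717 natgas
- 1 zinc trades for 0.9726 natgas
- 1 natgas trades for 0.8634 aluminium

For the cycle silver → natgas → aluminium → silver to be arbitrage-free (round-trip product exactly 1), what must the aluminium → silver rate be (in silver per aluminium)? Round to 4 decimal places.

3.1160

Known legs of the cycle: 0.3717 × 0.8634 = 0.32092578
For no arbitrage the full-cycle product must be 1, so the missing rate is 1 / 0.32092578 ≈ 3.115985.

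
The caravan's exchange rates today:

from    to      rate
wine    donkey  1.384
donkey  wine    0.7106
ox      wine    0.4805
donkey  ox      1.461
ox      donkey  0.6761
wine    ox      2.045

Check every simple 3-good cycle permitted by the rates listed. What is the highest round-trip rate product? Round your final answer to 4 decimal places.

0.9825

donkey→wine→ox→donkey: 0.7106 × 2.045 × 0.6761 = 0.98249
donkey→ox→wine→donkey: 1.461 × 0.4805 × 1.384 = 0.97158
Maximum is donkey→wine→ox→donkey at 0.9825; no arbitrage — every cycle loses value.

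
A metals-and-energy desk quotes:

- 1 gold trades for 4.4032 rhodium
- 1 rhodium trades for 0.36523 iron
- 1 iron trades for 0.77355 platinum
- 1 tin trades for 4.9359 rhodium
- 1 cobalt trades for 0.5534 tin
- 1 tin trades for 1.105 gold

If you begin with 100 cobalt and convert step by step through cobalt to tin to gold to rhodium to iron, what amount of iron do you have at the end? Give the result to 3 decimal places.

100 cobalt × 0.5534 = 55.34 tin
55.34 tin × 1.105 = 61.1507 gold
61.1507 gold × 4.4032 = 269.25876224 rhodium
269.25876224 rhodium × 0.36523 = 98.3413777329152 iron

98.341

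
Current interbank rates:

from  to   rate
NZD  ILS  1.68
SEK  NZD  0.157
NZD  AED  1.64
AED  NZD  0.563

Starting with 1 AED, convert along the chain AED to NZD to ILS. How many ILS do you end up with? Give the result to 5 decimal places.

1 AED × 0.563 = 0.563 NZD
0.563 NZD × 1.68 = 0.94584 ILS

0.94584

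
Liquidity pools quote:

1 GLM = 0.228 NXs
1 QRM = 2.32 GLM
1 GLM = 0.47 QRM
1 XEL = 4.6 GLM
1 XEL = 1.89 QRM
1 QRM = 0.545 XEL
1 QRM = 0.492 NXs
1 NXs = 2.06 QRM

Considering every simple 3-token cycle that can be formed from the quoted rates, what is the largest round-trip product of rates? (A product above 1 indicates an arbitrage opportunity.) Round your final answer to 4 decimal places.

1.1783

XEL→GLM→QRM→XEL: 4.6 × 0.47 × 0.545 = 1.17829
NXs→QRM→GLM→NXs: 2.06 × 2.32 × 0.228 = 1.08966
Maximum is XEL→GLM→QRM→XEL at 1.1783; arbitrage exists.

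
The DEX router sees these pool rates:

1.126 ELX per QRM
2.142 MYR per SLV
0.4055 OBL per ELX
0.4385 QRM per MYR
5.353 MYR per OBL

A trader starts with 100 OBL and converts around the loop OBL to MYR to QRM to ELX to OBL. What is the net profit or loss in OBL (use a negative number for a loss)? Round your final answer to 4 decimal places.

100 OBL × 5.353 = 535.3 MYR
535.3 MYR × 0.4385 = 234.72905 QRM
234.72905 QRM × 1.126 = 264.3049103 ELX
264.3049103 ELX × 0.4055 = 107.17564112665 OBL
Net change: 107.17564112665 − 100 = 7.17564112665 OBL

7.1756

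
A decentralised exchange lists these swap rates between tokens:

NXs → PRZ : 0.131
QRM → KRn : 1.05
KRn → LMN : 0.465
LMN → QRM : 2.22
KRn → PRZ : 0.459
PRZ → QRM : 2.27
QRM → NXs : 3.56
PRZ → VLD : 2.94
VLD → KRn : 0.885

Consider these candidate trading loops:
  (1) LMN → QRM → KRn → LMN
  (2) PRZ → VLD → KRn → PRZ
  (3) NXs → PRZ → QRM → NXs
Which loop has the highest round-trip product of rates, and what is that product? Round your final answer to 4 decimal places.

1.1943

(1) 2.22 × 1.05 × 0.465 = 1.08392
(2) 2.94 × 0.885 × 0.459 = 1.19427
(3) 0.131 × 2.27 × 3.56 = 1.05864
Highest is cycle (2) at 1.1943 (>1, arbitrage).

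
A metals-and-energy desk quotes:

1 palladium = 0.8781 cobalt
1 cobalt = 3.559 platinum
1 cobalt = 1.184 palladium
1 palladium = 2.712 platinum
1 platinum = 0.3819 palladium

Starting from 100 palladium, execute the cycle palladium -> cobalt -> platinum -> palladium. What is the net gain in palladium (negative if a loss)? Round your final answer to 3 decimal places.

19.350

100 palladium × 0.8781 = 87.81 cobalt
87.81 cobalt × 3.559 = 312.51579 platinum
312.51579 platinum × 0.3819 = 119.349780201 palladium
Net change: 119.349780201 − 100 = 19.349780201 palladium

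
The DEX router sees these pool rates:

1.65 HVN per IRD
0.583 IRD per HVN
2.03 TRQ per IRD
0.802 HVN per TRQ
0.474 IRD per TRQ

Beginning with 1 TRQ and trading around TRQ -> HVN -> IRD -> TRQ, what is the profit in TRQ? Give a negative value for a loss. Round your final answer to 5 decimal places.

-0.05084

1 TRQ × 0.802 = 0.802 HVN
0.802 HVN × 0.583 = 0.467566 IRD
0.467566 IRD × 2.03 = 0.94915898 TRQ
Net change: 0.94915898 − 1 = -0.05084102 TRQ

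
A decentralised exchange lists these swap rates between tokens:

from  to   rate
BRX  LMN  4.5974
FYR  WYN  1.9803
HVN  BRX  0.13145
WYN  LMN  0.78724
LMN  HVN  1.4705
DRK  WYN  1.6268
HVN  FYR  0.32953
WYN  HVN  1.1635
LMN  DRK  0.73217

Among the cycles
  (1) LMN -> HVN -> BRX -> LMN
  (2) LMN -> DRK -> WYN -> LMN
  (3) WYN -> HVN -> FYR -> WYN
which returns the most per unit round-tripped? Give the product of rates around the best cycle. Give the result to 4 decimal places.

(1) 1.4705 × 0.13145 × 4.5974 = 0.88866
(2) 0.73217 × 1.6268 × 0.78724 = 0.93768
(3) 1.1635 × 0.32953 × 1.9803 = 0.75926
Highest is cycle (2) at 0.9377 (≤1, no arbitrage).

0.9377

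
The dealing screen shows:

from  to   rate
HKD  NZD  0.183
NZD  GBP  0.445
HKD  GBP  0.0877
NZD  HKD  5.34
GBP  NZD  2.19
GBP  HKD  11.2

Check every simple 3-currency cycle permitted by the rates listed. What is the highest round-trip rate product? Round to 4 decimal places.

GBP→NZD→HKD→GBP: 2.19 × 5.34 × 0.0877 = 1.02562
GBP→HKD→NZD→GBP: 11.2 × 0.183 × 0.445 = 0.91207
Maximum is GBP→NZD→HKD→GBP at 1.0256; arbitrage exists.

1.0256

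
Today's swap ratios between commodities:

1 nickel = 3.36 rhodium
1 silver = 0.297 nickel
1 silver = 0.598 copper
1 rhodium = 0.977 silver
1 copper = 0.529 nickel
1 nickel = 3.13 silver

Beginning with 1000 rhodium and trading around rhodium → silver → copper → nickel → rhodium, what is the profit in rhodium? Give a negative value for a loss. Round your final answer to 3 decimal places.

1000 rhodium × 0.977 = 977 silver
977 silver × 0.598 = 584.246 copper
584.246 copper × 0.529 = 309.066134 nickel
309.066134 nickel × 3.36 = 1038.46221024 rhodium
Net change: 1038.46221024 − 1000 = 38.46221024 rhodium

38.462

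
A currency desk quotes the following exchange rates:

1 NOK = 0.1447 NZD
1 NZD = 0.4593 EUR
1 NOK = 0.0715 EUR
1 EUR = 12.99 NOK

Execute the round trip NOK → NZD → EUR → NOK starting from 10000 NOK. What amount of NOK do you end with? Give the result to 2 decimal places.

8633.25

10000 NOK × 0.1447 = 1447 NZD
1447 NZD × 0.4593 = 664.6071 EUR
664.6071 EUR × 12.99 = 8633.246229 NOK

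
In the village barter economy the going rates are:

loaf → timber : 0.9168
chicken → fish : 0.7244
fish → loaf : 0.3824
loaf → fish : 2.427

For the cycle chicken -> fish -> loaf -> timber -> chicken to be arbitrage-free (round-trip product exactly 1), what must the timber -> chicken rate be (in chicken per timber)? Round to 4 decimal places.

3.9376

Known legs of the cycle: 0.7244 × 0.3824 × 0.9168 = 0.253963281408
For no arbitrage the full-cycle product must be 1, so the missing rate is 1 / 0.253963281408 ≈ 3.937577.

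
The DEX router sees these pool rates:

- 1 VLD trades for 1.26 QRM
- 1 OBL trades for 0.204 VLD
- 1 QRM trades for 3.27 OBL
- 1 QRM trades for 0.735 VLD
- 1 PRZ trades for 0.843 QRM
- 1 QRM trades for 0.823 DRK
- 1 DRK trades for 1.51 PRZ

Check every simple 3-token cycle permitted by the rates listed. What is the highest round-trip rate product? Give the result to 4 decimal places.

1.0476

DRK→PRZ→QRM→DRK: 1.51 × 0.843 × 0.823 = 1.04762
OBL→VLD→QRM→OBL: 0.204 × 1.26 × 3.27 = 0.84052
Maximum is DRK→PRZ→QRM→DRK at 1.0476; arbitrage exists.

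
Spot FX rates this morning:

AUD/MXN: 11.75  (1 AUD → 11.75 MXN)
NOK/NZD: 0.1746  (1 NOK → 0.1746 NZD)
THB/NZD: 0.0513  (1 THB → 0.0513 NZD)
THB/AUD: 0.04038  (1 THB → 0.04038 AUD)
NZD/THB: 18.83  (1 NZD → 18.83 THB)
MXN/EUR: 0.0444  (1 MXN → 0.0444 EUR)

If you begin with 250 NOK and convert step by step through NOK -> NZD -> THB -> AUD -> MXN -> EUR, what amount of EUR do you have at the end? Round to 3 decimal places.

17.315

250 NOK × 0.1746 = 43.65 NZD
43.65 NZD × 18.83 = 821.9295 THB
821.9295 THB × 0.04038 = 33.18951321 AUD
33.18951321 AUD × 11.75 = 389.9767802175 MXN
389.9767802175 MXN × 0.0444 = 17.314969041657 EUR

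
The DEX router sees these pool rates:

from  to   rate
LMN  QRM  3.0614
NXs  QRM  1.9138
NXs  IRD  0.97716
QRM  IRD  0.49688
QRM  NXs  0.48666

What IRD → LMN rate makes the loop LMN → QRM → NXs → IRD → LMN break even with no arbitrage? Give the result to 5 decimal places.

Known legs of the cycle: 3.0614 × 0.48666 × 0.97716 = 1.45583250049584
For no arbitrage the full-cycle product must be 1, so the missing rate is 1 / 1.45583250049584 ≈ 0.6868922.

0.68689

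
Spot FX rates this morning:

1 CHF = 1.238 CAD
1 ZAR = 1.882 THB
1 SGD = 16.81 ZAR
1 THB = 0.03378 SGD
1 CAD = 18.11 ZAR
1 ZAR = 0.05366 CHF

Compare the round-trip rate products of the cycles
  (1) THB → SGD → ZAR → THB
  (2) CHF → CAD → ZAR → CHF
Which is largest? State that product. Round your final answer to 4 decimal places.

1.2031

(1) 0.03378 × 16.81 × 1.882 = 1.06868
(2) 1.238 × 18.11 × 0.05366 = 1.20307
Highest is cycle (2) at 1.2031 (>1, arbitrage).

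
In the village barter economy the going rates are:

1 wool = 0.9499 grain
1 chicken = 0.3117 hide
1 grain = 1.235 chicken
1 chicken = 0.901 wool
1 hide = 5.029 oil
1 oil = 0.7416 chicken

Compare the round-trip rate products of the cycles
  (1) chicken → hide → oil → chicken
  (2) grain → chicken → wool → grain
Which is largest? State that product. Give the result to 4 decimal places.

(1) 0.3117 × 5.029 × 0.7416 = 1.16249
(2) 1.235 × 0.901 × 0.9499 = 1.05699
Highest is cycle (1) at 1.1625 (>1, arbitrage).

1.1625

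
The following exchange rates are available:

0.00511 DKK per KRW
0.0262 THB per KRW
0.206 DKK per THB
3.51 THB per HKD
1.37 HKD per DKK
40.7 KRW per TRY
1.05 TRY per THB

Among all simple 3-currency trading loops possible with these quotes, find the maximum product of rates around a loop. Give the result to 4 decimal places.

TRY→KRW→THB→TRY: 40.7 × 0.0262 × 1.05 = 1.11966
HKD→THB→DKK→HKD: 3.51 × 0.206 × 1.37 = 0.99059
Maximum is TRY→KRW→THB→TRY at 1.1197; arbitrage exists.

1.1197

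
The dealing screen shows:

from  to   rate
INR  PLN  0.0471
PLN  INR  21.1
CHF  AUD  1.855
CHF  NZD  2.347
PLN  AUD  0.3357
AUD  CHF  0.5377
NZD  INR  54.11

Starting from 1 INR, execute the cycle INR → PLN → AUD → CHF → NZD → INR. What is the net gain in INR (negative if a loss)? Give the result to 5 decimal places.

0.07970

1 INR × 0.0471 = 0.0471 PLN
0.0471 PLN × 0.3357 = 0.01581147 AUD
0.01581147 AUD × 0.5377 = 0.008501827419 CHF
0.008501827419 CHF × 2.347 = 0.019953788952393 NZD
0.019953788952393 NZD × 54.11 = 1.07969952021398523 INR
Net change: 1.07969952021398523 − 1 = 0.07969952021398523 INR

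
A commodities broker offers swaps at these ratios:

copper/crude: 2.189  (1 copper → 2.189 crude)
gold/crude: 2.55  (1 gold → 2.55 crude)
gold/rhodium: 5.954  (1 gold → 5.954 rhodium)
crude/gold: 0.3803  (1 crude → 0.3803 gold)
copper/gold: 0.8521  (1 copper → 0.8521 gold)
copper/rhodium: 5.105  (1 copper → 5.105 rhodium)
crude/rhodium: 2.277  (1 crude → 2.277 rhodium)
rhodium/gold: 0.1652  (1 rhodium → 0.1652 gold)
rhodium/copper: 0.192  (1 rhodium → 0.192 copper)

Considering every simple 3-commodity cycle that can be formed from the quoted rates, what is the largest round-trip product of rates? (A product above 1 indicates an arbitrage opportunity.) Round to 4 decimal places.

gold→rhodium→copper→gold: 5.954 × 0.192 × 0.8521 = 0.97409
gold→crude→rhodium→gold: 2.55 × 2.277 × 0.1652 = 0.95921
rhodium→copper→crude→rhodium: 0.192 × 2.189 × 2.277 = 0.95700
Maximum is gold→rhodium→copper→gold at 0.9741; no arbitrage — every cycle loses value.

0.9741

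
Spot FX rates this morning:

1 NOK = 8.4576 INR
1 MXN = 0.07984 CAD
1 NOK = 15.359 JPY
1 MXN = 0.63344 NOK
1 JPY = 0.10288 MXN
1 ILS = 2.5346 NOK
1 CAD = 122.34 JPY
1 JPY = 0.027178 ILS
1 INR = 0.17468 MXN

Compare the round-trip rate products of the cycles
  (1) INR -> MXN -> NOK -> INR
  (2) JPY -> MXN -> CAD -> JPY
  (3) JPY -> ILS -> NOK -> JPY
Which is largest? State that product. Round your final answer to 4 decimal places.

1.0580

(1) 0.17468 × 0.63344 × 8.4576 = 0.93583
(2) 0.10288 × 0.07984 × 122.34 = 1.00489
(3) 0.027178 × 2.5346 × 15.359 = 1.05801
Highest is cycle (3) at 1.0580 (>1, arbitrage).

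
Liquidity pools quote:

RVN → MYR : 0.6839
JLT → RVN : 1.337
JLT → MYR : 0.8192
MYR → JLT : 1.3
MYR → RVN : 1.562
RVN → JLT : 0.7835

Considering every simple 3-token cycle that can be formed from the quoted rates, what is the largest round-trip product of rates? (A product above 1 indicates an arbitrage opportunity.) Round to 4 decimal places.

1.1887

RVN→MYR→JLT→RVN: 0.6839 × 1.3 × 1.337 = 1.18869
RVN→JLT→MYR→RVN: 0.7835 × 0.8192 × 1.562 = 1.00256
Maximum is RVN→MYR→JLT→RVN at 1.1887; arbitrage exists.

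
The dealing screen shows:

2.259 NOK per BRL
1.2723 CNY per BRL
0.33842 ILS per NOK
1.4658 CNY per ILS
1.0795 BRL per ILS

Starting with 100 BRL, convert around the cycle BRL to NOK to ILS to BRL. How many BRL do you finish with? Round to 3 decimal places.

82.527

100 BRL × 2.259 = 225.9 NOK
225.9 NOK × 0.33842 = 76.449078 ILS
76.449078 ILS × 1.0795 = 82.526779701 BRL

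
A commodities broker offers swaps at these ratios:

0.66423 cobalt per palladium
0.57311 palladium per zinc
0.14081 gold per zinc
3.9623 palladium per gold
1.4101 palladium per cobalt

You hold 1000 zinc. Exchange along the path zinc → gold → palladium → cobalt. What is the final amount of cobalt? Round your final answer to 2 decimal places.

1000 zinc × 0.14081 = 140.81 gold
140.81 gold × 3.9623 = 557.931463 palladium
557.931463 palladium × 0.66423 = 370.59481566849 cobalt

370.59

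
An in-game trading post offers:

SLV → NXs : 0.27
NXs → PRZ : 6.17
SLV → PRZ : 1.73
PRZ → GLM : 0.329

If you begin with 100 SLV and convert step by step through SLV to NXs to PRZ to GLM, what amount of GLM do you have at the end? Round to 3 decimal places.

54.808

100 SLV × 0.27 = 27 NXs
27 NXs × 6.17 = 166.59 PRZ
166.59 PRZ × 0.329 = 54.80811 GLM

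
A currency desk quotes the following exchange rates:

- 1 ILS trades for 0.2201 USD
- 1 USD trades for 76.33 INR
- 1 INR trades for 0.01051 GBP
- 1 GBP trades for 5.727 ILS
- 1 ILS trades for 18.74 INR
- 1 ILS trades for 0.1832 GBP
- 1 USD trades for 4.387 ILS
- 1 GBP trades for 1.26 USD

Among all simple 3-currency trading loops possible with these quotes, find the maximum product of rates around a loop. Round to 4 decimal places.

ILS→INR→GBP→ILS: 18.74 × 0.01051 × 5.727 = 1.12798
ILS→GBP→USD→ILS: 0.1832 × 1.26 × 4.387 = 1.01266
USD→INR→GBP→USD: 76.33 × 0.01051 × 1.26 = 1.01081
Maximum is ILS→INR→GBP→ILS at 1.1280; arbitrage exists.

1.1280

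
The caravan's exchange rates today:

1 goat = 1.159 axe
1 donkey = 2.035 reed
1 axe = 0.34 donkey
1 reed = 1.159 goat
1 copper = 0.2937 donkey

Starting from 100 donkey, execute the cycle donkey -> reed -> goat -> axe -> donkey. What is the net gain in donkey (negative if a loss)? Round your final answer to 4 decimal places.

-7.0584

100 donkey × 2.035 = 203.5 reed
203.5 reed × 1.159 = 235.8565 goat
235.8565 goat × 1.159 = 273.3576835 axe
273.3576835 axe × 0.34 = 92.94161239 donkey
Net change: 92.94161239 − 100 = -7.05838761 donkey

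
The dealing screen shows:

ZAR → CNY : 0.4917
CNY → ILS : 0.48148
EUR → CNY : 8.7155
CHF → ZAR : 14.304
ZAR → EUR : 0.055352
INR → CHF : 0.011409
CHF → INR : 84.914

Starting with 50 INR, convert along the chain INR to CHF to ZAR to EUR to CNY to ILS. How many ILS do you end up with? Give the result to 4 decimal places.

50 INR × 0.011409 = 0.57045 CHF
0.57045 CHF × 14.304 = 8.1597168 ZAR
8.1597168 ZAR × 0.055352 = 0.4516566443136 EUR
0.4516566443136 EUR × 8.7155 = 3.9364134835151808 CNY
3.9364134835151808 CNY × 0.48148 = 1.895304364042889251584 ILS

1.8953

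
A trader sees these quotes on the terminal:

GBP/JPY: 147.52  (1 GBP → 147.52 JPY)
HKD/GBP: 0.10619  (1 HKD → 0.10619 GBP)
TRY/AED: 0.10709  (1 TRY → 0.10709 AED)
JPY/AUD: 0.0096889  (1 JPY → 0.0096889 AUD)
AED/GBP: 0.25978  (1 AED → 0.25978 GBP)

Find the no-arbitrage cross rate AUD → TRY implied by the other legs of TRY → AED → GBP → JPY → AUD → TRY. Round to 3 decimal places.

25.149

Known legs of the cycle: 0.10709 × 0.25978 × 147.52 × 0.0096889 = 0.0397630792057768256
For no arbitrage the full-cycle product must be 1, so the missing rate is 1 / 0.0397630792057768256 ≈ 25.14896.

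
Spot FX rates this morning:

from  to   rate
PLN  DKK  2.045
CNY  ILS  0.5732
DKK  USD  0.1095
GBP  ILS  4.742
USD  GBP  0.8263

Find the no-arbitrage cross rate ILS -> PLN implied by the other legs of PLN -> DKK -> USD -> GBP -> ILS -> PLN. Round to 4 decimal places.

Known legs of the cycle: 2.045 × 0.1095 × 0.8263 × 4.742 = 0.8774183925915
For no arbitrage the full-cycle product must be 1, so the missing rate is 1 / 0.8774183925915 ≈ 1.139707.

1.1397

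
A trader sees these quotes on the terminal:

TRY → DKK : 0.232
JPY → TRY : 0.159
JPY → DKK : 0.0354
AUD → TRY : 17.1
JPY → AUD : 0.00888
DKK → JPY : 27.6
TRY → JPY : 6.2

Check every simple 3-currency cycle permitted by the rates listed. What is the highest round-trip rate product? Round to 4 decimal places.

1.0181

JPY→TRY→DKK→JPY: 0.159 × 0.232 × 27.6 = 1.01811
JPY→AUD→TRY→JPY: 0.00888 × 17.1 × 6.2 = 0.94146
Maximum is JPY→TRY→DKK→JPY at 1.0181; arbitrage exists.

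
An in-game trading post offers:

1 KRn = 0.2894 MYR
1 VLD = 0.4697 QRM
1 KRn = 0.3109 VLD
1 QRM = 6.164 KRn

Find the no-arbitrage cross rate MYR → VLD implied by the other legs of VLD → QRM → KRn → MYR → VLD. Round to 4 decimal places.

Known legs of the cycle: 0.4697 × 6.164 × 0.2894 = 0.83787979352
For no arbitrage the full-cycle product must be 1, so the missing rate is 1 / 0.83787979352 ≈ 1.193489.

1.1935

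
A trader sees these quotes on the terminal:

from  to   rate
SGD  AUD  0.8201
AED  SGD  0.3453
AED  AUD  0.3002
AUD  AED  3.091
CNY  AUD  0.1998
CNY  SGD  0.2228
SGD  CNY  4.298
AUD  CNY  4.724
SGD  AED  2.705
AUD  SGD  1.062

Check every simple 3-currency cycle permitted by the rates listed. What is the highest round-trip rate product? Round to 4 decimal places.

CNY→AUD→SGD→CNY: 0.1998 × 1.062 × 4.298 = 0.91198
AED→SGD→AUD→AED: 0.3453 × 0.8201 × 3.091 = 0.87531
CNY→SGD→AUD→CNY: 0.2228 × 0.8201 × 4.724 = 0.86316
AED→AUD→SGD→AED: 0.3002 × 1.062 × 2.705 = 0.86239
Maximum is CNY→AUD→SGD→CNY at 0.9120; no arbitrage — every cycle loses value.

0.9120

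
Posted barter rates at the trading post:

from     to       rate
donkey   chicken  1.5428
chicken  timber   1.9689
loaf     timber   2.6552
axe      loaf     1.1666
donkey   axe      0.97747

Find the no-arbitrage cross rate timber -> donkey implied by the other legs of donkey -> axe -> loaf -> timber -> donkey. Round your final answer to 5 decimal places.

Known legs of the cycle: 0.97747 × 1.1666 × 2.6552 = 3.0277683761104
For no arbitrage the full-cycle product must be 1, so the missing rate is 1 / 3.0277683761104 ≈ 0.3302763.

0.33028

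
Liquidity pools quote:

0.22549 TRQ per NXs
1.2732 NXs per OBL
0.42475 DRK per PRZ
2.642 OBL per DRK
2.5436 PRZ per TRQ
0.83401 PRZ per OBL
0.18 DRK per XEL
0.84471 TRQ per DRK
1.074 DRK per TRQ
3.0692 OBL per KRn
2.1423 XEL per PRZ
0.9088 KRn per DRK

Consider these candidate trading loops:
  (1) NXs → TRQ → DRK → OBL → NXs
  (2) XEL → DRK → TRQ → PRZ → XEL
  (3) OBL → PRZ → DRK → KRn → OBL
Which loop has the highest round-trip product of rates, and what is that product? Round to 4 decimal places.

0.9881

(1) 0.22549 × 1.074 × 2.642 × 1.2732 = 0.81463
(2) 0.18 × 0.84471 × 2.5436 × 2.1423 = 0.82853
(3) 0.83401 × 0.42475 × 0.9088 × 3.0692 = 0.98809
Highest is cycle (3) at 0.9881 (≤1, no arbitrage).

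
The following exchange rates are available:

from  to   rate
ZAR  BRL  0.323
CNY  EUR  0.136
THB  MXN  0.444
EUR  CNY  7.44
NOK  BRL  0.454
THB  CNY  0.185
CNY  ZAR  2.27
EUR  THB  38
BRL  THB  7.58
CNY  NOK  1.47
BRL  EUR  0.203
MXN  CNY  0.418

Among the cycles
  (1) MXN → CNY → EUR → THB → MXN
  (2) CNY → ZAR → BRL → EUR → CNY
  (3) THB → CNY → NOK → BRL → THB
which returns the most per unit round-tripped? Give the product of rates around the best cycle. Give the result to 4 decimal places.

1.1074

(1) 0.418 × 0.136 × 38 × 0.444 = 0.95914
(2) 2.27 × 0.323 × 0.203 × 7.44 = 1.10738
(3) 0.185 × 1.47 × 0.454 × 7.58 = 0.93587
Highest is cycle (2) at 1.1074 (>1, arbitrage).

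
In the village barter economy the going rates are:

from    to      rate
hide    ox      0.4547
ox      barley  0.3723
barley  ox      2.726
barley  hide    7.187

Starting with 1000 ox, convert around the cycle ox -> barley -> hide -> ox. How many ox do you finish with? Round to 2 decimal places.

1216.65

1000 ox × 0.3723 = 372.3 barley
372.3 barley × 7.187 = 2675.7201 hide
2675.7201 hide × 0.4547 = 1216.64992947 ox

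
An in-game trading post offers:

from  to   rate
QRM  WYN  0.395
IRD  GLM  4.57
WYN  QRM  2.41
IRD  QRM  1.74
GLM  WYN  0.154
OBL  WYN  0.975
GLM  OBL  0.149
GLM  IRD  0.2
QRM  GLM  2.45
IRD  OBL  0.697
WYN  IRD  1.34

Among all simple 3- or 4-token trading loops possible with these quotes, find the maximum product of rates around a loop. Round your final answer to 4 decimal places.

0.9431

IRD→GLM→WYN→IRD: 4.57 × 0.154 × 1.34 = 0.94307
IRD→QRM→WYN→IRD: 1.74 × 0.395 × 1.34 = 0.92098
IRD→OBL→WYN→IRD: 0.697 × 0.975 × 1.34 = 0.91063
GLM→WYN→QRM→GLM: 0.154 × 2.41 × 2.45 = 0.90929
IRD→GLM→OBL→WYN→IRD: 4.57 × 0.149 × 0.975 × 1.34 = 0.88964
IRD→QRM→GLM→WYN→IRD: 1.74 × 2.45 × 0.154 × 1.34 = 0.87971
GLM→OBL→WYN→QRM→GLM: 0.149 × 0.975 × 2.41 × 2.45 = 0.85778
IRD→QRM→GLM→IRD: 1.74 × 2.45 × 0.2 = 0.85260
Maximum is IRD→GLM→WYN→IRD at 0.9431; no arbitrage — every cycle loses value.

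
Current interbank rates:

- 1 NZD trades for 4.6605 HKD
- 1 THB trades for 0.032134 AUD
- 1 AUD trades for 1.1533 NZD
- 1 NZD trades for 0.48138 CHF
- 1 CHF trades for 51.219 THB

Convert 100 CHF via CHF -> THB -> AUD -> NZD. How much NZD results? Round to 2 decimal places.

100 CHF × 51.219 = 5121.9 THB
5121.9 THB × 0.032134 = 164.5871346 AUD
164.5871346 AUD × 1.1533 = 189.81834233418 NZD

189.82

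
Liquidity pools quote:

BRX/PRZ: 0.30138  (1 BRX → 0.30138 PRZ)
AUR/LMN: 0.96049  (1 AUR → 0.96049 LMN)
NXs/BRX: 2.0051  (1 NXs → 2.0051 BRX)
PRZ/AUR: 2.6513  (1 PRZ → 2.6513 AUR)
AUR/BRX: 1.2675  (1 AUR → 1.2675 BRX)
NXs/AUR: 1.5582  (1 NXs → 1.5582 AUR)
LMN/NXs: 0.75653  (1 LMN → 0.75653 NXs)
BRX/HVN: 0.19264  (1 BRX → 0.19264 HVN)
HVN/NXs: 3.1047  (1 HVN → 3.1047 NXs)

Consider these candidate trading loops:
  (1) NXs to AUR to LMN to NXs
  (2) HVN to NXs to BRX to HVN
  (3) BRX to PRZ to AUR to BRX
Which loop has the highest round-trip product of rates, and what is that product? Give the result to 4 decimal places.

1.1992

(1) 1.5582 × 0.96049 × 0.75653 = 1.13225
(2) 3.1047 × 2.0051 × 0.19264 = 1.19923
(3) 0.30138 × 2.6513 × 1.2675 = 1.01279
Highest is cycle (2) at 1.1992 (>1, arbitrage).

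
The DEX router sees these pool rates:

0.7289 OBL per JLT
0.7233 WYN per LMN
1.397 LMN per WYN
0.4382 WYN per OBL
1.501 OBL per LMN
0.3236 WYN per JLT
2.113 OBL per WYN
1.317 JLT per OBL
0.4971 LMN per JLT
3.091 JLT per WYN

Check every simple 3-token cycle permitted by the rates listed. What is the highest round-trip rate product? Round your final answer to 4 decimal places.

JLT→LMN→WYN→JLT: 0.4971 × 0.7233 × 3.091 = 1.11138
OBL→WYN→JLT→OBL: 0.4382 × 3.091 × 0.7289 = 0.98728
OBL→JLT→LMN→OBL: 1.317 × 0.4971 × 1.501 = 0.98268
OBL→WYN→LMN→OBL: 0.4382 × 1.397 × 1.501 = 0.91886
OBL→JLT→WYN→OBL: 1.317 × 0.3236 × 2.113 = 0.90052
Maximum is JLT→LMN→WYN→JLT at 1.1114; arbitrage exists.

1.1114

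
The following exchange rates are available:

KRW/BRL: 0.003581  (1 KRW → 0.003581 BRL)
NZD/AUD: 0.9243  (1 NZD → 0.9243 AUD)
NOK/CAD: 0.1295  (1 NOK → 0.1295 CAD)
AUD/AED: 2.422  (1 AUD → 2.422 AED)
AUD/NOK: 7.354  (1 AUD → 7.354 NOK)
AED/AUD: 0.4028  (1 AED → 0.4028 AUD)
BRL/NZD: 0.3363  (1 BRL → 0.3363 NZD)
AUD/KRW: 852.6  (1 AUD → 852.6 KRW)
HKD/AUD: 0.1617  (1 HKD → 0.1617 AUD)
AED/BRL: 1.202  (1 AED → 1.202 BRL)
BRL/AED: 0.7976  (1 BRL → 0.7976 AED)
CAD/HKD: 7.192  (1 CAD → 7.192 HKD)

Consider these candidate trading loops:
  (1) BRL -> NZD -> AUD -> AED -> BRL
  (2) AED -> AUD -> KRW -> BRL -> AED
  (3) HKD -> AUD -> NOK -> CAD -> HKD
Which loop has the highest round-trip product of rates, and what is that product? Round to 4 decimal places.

1.1075

(1) 0.3363 × 0.9243 × 2.422 × 1.202 = 0.90494
(2) 0.4028 × 852.6 × 0.003581 × 0.7976 = 0.98090
(3) 0.1617 × 7.354 × 0.1295 × 7.192 = 1.10752
Highest is cycle (3) at 1.1075 (>1, arbitrage).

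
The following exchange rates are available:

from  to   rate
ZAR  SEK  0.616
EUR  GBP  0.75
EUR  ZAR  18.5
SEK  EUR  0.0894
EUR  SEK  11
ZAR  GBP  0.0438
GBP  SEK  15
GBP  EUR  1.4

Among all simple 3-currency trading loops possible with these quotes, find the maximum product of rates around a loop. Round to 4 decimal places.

1.1344

GBP→EUR→ZAR→GBP: 1.4 × 18.5 × 0.0438 = 1.13442
SEK→EUR→ZAR→SEK: 0.0894 × 18.5 × 0.616 = 1.01880
SEK→EUR→GBP→SEK: 0.0894 × 0.75 × 15 = 1.00575
Maximum is GBP→EUR→ZAR→GBP at 1.1344; arbitrage exists.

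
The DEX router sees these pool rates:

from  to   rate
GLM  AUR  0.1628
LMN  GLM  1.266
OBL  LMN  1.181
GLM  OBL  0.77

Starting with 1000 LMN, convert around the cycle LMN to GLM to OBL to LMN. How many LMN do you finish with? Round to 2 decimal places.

1000 LMN × 1.266 = 1266 GLM
1266 GLM × 0.77 = 974.82 OBL
974.82 OBL × 1.181 = 1151.26242 LMN

1151.26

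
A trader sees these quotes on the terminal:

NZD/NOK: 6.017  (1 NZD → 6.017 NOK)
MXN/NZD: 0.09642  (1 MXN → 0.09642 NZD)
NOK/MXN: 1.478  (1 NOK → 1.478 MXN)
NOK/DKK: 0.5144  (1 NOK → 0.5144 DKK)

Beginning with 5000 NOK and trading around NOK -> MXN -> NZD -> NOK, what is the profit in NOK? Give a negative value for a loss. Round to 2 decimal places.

-712.62

5000 NOK × 1.478 = 7390 MXN
7390 MXN × 0.09642 = 712.5438 NZD
712.5438 NZD × 6.017 = 4287.3760446 NOK
Net change: 4287.3760446 − 5000 = -712.6239554 NOK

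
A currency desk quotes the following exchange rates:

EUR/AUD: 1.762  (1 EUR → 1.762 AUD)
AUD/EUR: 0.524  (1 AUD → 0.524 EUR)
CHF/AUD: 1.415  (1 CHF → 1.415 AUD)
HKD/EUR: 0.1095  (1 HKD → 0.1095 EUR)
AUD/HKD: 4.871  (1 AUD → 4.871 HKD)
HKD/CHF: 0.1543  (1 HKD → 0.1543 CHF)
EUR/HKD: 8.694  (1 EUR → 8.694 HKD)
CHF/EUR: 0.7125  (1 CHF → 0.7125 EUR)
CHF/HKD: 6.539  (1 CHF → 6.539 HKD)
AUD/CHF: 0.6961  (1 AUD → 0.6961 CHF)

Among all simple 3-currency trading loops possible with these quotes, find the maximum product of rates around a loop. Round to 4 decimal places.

HKD→CHF→AUD→HKD: 0.1543 × 1.415 × 4.871 = 1.06351
EUR→HKD→CHF→EUR: 8.694 × 0.1543 × 0.7125 = 0.95581
EUR→AUD→HKD→EUR: 1.762 × 4.871 × 0.1095 = 0.93981
EUR→AUD→CHF→EUR: 1.762 × 0.6961 × 0.7125 = 0.87390
Maximum is HKD→CHF→AUD→HKD at 1.0635; arbitrage exists.

1.0635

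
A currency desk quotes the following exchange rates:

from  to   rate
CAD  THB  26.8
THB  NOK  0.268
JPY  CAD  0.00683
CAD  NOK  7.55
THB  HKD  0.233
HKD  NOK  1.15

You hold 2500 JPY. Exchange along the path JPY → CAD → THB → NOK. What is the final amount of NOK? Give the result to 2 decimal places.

2500 JPY × 0.00683 = 17.075 CAD
17.075 CAD × 26.8 = 457.61 THB
457.61 THB × 0.268 = 122.63948 NOK

122.64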